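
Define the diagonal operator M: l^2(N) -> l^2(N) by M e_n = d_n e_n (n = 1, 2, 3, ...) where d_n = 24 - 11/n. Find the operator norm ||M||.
||M|| = 24

For a diagonal operator on l^2 with entries d_n, ||M|| = sup_n |d_n|. Here d_1 = 13, d_2 = 37/2, ..., and d_n = 24 - 11/n increases monotonically toward 24. All terms lie in [13, 24), so |d_n| = d_n and the supremum is the limit 24, which is not attained by any individual d_n. Hence ||M|| = 24.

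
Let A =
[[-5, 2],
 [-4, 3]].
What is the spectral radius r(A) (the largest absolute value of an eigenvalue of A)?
r(A) = (2 + sqrt(32))/2 ≈ 3.8284

The eigenvalues of A are the roots of its characteristic polynomial. With M = A (coefficients from the trace and determinant):
  p(λ) = det(λ I - M) = λ^2 + 2λ - 7.
For λ^2 + 2λ - 7 the discriminant is 32. It is nonnegative but not a perfect square, so the roots are real and irrational: λ = (-2 ± sqrt(32))/2 ≈ 1.8284, -3.8284.
Thus the eigenvalues (to 4 decimals) are 1.8284 (modulus 1.8284); -3.8284 (modulus 3.8284). The spectral radius is the largest modulus: r(A) = (2 + sqrt(32))/2 ≈ 3.8284. (Cross-check: r(A) ≤ ||A||_2 ≈ 7.2854; equality holds whenever A is normal, though it can also hold for some non-normal A.)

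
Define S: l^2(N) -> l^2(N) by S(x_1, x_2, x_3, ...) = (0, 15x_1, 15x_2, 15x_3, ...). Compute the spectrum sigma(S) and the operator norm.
sigma(S) = closed disk {z in C : |z| ≤ 15}; ||S|| = 15

Note S = 15·U where U is the unit right shift (U x)_k = x_{k-1} (with x_0 := 0); so ||S|| = 15||U|| and sigma(S) = 15·sigma(U). ||S x||^2 = sum_{k≥1} |15x_k|^2 = 225||x||^2, so ||S|| = 15 and sigma(S) ⊂ {|z| ≤ 15}. For any |lambda| < 15, the equation (S - lambda I) x = 0 forces x_1 = 0, then 15x_k = lambda x_{k+1} ⇒ x = 0, so S has no eigenvalues. But (S - lambda I) is not surjective for |lambda| < 15: solving (S - lambda I) x = e_1 would require x_n proportional to (lambda/15)^(-n), which is not in l^2. So every |lambda| < 15 lies in the residual spectrum. The boundary |lambda| = 15 is in the approximate point spectrum (the spectrum is closed). Hence sigma(S) is the closed disk of radius 15.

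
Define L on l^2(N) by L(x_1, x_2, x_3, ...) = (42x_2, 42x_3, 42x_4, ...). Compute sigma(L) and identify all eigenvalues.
sigma(L) = closed disk {z in C : |z| ≤ 42}; sigma_p(L) = open disk {z in C : |z| < 42}

Note L = 42·V where V is the unit left shift (V x)_k = x_{k+1}; so sigma(L) = 42·sigma(V) and ||L|| = 42||V||. ||L x||^2 = 1764sum_{k≥2} |x_k|^2 ≤ 1764||x||^2, with equality on {x : x_1 = 0}, so ||L|| = 42. For any lambda with |lambda| < 42, set r = lambda/42 (|r| < 1); the vector x = (1, r, r^2, ...) is in l^2 and satisfies L x = 42(r, r^2, ...) = lambda x, so lambda is an eigenvalue. On the boundary |lambda| = 42 the geometric series diverges, so no l^2 eigenvector exists, but these lambda lie in the approximate point spectrum. Hence sigma(L) is the closed disk of radius 42 and sigma_p(L) is the open disk.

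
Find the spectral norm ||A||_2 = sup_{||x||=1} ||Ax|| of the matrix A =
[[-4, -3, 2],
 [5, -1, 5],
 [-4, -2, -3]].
||A||_2 ≈ 8.9089 (= sqrt(largest eigenvalue of A^T A))

||A||_2 = sigma_max(A) = sqrt(lambda_max(A^T A)). Form the symmetric matrix M = A^T A =
[[57, 15, 29],
 [15, 14, -5],
 [29, -5, 38]].
Its characteristic polynomial (trace, sum of principal 2x2 minors, determinant of M give the coefficients) is
  p(λ) = det(λ I - M) = λ^3 - 109λ^2 + 2405λ - 4225.
No integer candidate from the rational root theorem (±divisors of 4225) is a root, so the roots are irrational. The cubic discriminant is Δ = 10645850800 > 0, so there are three distinct real roots. p(1) = -1928 and p(2) = 157 have opposite signs, so a root lies in (1, 2); Newton's method refines it to λ ≈ 1.9211. p(27) = 932 and p(28) = -389 have opposite signs, so a root lies in (27, 28); Newton's method refines it to λ ≈ 27.7096. p(79) = -1460 and p(80) = 2575 have opposite signs, so a root lies in (79, 80); Newton's method refines it to λ ≈ 79.3693. Check (Vieta): the three roots sum to 109, matching tr M = 109.
So the eigenvalues of A^T A are ≈ 1.9211, 27.7096, 79.3693 (all ≥ 0, as they must be for A^T A). The largest is λ_max ≈ 79.3693, hence ||A||_2 = sqrt(λ_max) ≈ 8.9089.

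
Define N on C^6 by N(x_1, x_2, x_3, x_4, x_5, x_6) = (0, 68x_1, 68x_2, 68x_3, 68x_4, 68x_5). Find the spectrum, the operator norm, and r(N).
sigma(N) = {0}; ||N|| = 68; r(N) = 0. (N is nilpotent with N^6 = 0.)

On C^6, N is a strictly lower-triangular matrix with 68 on the subdiagonal and zeros elsewhere, so its characteristic polynomial is lambda^6 and every eigenvalue is 0: sigma(N) = {0}. For the operator norm, N e_i = 68e_{i+1} for i = 1, ..., 5 and N e_6 = 0, so the singular values of N are 68 (with multiplicity 5) and 0; hence ||N|| = 68. The spectral radius r(N) = max|lambda| = 0. Note ||N|| > r(N) — characteristic of non-normal nilpotent operators. Indeed N^6 = 0.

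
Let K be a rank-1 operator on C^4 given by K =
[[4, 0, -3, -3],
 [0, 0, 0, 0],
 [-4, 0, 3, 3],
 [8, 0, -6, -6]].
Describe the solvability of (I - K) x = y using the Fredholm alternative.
(I - K) is singular (det(I - K) = 0, i.e. 1 ∈ sigma(K)). (I - K) x = y is solvable iff y ⊥ ker((I - K)^*) = span{(4, 0, -3, -3)}, i.e. iff 4y_1 - 3y_3 - 3y_4 = 0. When solvable, the solutions are x = y + c·(1, 0, -1, 2), c arbitrary (ker(I - K) = span{(1, 0, -1, 2)}, dimension 1).

K has rank 1, so it is an outer product K = u v^T: every row of K is a multiple of one row vector. Reading off the entries, u = (1, 0, -1, 2) and v = (4, 0, -3, -3) (row i of K equals u_i·v^T). A rank-one matrix u v^T satisfies K u = u (v·u) and kills the (3)-dimensional subspace v^⊥, so its characteristic polynomial is lambda^3 (lambda - v·u) with v·u = tr K = 1. Hence the eigenvalues of I - K are 1 (multiplicity 3) and 1 - (1) = 0, so det(I - K) = 0. (Direct check: I - K =
[[-3, 0, 3, 3],
 [0, 1, 0, 0],
 [4, 0, -2, -3],
 [-8, 0, 6, 7]]
has determinant 0.) So 1 is an eigenvalue of K and (I - K) is not invertible. The finite-dimensional Fredholm alternative says: either (I - K) is invertible, or ker(I - K) ≠ {0} and then range(I - K) = ker((I - K)^*)^⊥, with dim ker(I - K) = dim ker((I - K)^*). We are in the second case, so we need both kernels. Kernel of I - K: (I - K) u = u - u (v·u) = u - u = 0, so ker(I - K) = span{u} = span{(1, 0, -1, 2)} (it is exactly 1-dimensional because rank(I - K) = 3). Kernel of the adjoint: K is real, so (I - K)^* = I - K^T = I - v u^T, and (I - v u^T) v = v - v (u·v) = 0; hence ker((I - K)^*) = span{v} = span{(4, 0, -3, -3)}. Therefore (I - K) x = y is solvable iff <y, v> = 0, i.e. iff 4y_1 - 3y_3 - 3y_4 = 0. When this holds, K y = u (v·y) = 0, so (I - K) y = y and x = y is a particular solution; the full solution set is the line x = y + c·u = y + c·(1, 0, -1, 2), c ∈ C.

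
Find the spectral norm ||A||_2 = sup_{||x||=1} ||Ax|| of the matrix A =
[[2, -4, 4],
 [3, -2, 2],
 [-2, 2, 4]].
||A||_2 ≈ 7.1172 (= sqrt(largest eigenvalue of A^T A))

||A||_2 = sigma_max(A) = sqrt(lambda_max(A^T A)). Form the symmetric matrix M = A^T A =
[[17, -18, 6],
 [-18, 24, -12],
 [6, -12, 36]].
Its characteristic polynomial (trace, sum of principal 2x2 minors, determinant of M give the coefficients) is
  p(λ) = det(λ I - M) = λ^3 - 77λ^2 + 1380λ - 2304.
No integer candidate from the rational root theorem (±divisors of 2304) is a root, so the roots are irrational. The cubic discriminant is Δ = 834978960 > 0, so there are three distinct real roots. p(1) = -1000 and p(2) = 156 have opposite signs, so a root lies in (1, 2); Newton's method refines it to λ ≈ 1.8574. p(24) = 288 and p(25) = -304 have opposite signs, so a root lies in (24, 25); Newton's method refines it to λ ≈ 24.488. p(50) = -804 and p(51) = 450 have opposite signs, so a root lies in (50, 51); Newton's method refines it to λ ≈ 50.6546. Check (Vieta): the three roots sum to 77, matching tr M = 77.
So the eigenvalues of A^T A are ≈ 1.8574, 24.488, 50.6546 (all ≥ 0, as they must be for A^T A). The largest is λ_max ≈ 50.6546, hence ||A||_2 = sqrt(λ_max) ≈ 7.1172.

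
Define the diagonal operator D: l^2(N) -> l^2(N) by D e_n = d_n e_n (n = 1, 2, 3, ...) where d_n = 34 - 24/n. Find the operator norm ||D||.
||D|| = 34

For a diagonal operator on l^2 with entries d_n, ||D|| = sup_n |d_n|. Here d_1 = 10, d_2 = 22, ..., and d_n = 34 - 24/n increases monotonically toward 34. All terms lie in [10, 34), so |d_n| = d_n and the supremum is the limit 34, which is not attained by any individual d_n. Hence ||D|| = 34.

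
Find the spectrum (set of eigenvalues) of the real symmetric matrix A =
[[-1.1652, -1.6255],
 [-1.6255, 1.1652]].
sigma(A) ≈ {-2, 2}

A is real symmetric, so its spectrum consists of real eigenvalues. Expanding the characteristic polynomial of the displayed matrix gives
  det(λ I - A) = p(λ) = λ^2 + (0)λ + (-4).
Solving p(λ) = 0 yields eigenvalues ≈ -2, 2. (A is shown rounded to 4 decimals, so these recover the underlying integer eigenvalues to within that precision.)
Verification: the trace of A = 0 equals the sum of eigenvalues 0, and det(A) ≈ -3.9999 matches the eigenvalue product -4.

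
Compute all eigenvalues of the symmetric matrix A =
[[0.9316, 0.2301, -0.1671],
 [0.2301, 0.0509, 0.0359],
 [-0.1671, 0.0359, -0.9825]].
sigma(A) ≈ {-1, 0, 1}

A is real symmetric, so its spectrum consists of real eigenvalues. Expanding the characteristic polynomial of the displayed matrix gives
  det(λ I - A) = p(λ) = λ^3 + (0)λ^2 + (-1)λ + (0).
Solving p(λ) = 0 yields eigenvalues ≈ -1, 0, 1. (A is shown rounded to 4 decimals, so these recover the underlying integer eigenvalues to within that precision.)
Verification: the trace of A = 0 equals the sum of eigenvalues 0, and det(A) ≈ 0.0000 matches the eigenvalue product 0.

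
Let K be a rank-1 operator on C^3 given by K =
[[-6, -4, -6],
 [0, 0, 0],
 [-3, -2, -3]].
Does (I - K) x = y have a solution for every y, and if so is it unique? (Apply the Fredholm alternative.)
(I - K) is invertible (det(I - K) = 10 ≠ 0), so for every y in C^3 the equation (I - K) x = y has a unique solution.

K has rank 1, so it is an outer product K = u v^T: every row of K is a multiple of one row vector. Reading off the entries, u = (-2, 0, -1) and v = (3, 2, 3) (row i of K equals u_i·v^T). A rank-one matrix u v^T satisfies K u = u (v·u) and kills the (2)-dimensional subspace v^⊥, so its characteristic polynomial is lambda^2 (lambda - v·u) with v·u = tr K = -9. Hence the eigenvalues of I - K are 1 (multiplicity 2) and 1 - (-9) = 10, so det(I - K) = 10. (Direct check: I - K =
[[7, 4, 6],
 [0, 1, 0],
 [3, 2, 4]]
has determinant 10.) The finite-dimensional Fredholm alternative says: either (I - K) is invertible, or ker(I - K) ≠ {0} and then range(I - K) = ker((I - K)^*)^⊥, with dim ker(I - K) = dim ker((I - K)^*). Since det(I - K) ≠ 0, 1 is not an eigenvalue of K and ker(I - K) = {0}, so we are in the first case: for every y there is a unique x = (I - K)^(-1) y. Explicitly, by the Sherman–Morrison formula, (I - u v^T)^(-1) = I + u v^T/(1 - v·u), i.e. (I - K)^(-1) = I + K/(10).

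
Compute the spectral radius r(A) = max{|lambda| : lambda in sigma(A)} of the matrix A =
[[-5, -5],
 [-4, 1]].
r(A) = (4 + sqrt(116))/2 ≈ 7.3852

The eigenvalues of A are the roots of its characteristic polynomial. With M = A (coefficients from the trace and determinant):
  p(λ) = det(λ I - M) = λ^2 + 4λ - 25.
For λ^2 + 4λ - 25 the discriminant is 116. It is nonnegative but not a perfect square, so the roots are real and irrational: λ = (-4 ± sqrt(116))/2 ≈ 3.3852, -7.3852.
Thus the eigenvalues (to 4 decimals) are 3.3852 (modulus 3.3852); -7.3852 (modulus 7.3852). The spectral radius is the largest modulus: r(A) = (4 + sqrt(116))/2 ≈ 7.3852. (Cross-check: r(A) ≤ ||A||_2 ≈ 7.4699; equality holds whenever A is normal, though it can also hold for some non-normal A.)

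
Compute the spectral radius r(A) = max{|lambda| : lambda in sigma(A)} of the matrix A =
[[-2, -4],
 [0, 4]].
r(A) = 4

The eigenvalues of A are the roots of its characteristic polynomial. With M = A (coefficients from the trace and determinant):
  p(λ) = det(λ I - M) = λ^2 - 2λ - 8.
For λ^2 - 2λ - 8 the discriminant is 36. It is a perfect square (6^2), so the roots are rational: λ = (2 ± 6)/2 = 4, -2.
Thus the eigenvalues (to 4 decimals) are 4 (modulus 4); -2 (modulus 2). The spectral radius is the largest modulus: r(A) = 4. (Cross-check: r(A) ≤ ||A||_2 ≈ 5.8416; equality holds whenever A is normal, though it can also hold for some non-normal A.)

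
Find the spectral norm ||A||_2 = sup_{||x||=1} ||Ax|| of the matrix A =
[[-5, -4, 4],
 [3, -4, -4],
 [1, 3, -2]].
||A||_2 ≈ 8.5966 (= sqrt(largest eigenvalue of A^T A))

||A||_2 = sigma_max(A) = sqrt(lambda_max(A^T A)). Form the symmetric matrix M = A^T A =
[[35, 11, -34],
 [11, 41, -6],
 [-34, -6, 36]].
Its characteristic polynomial (trace, sum of principal 2x2 minors, determinant of M give the coefficients) is
  p(λ) = det(λ I - M) = λ^3 - 112λ^2 + 2858λ - 3136.
No integer candidate from the rational root theorem (±divisors of 3136) is a root, so the roots are irrational. The cubic discriminant is Δ = 9262829152 > 0, so there are three distinct real roots. p(1) = -389 and p(2) = 2140 have opposite signs, so a root lies in (1, 2); Newton's method refines it to λ ≈ 1.1484. p(36) = 1256 and p(37) = -65 have opposite signs, so a root lies in (36, 37); Newton's method refines it to λ ≈ 36.9509. p(73) = -2333 and p(74) = 268 have opposite signs, so a root lies in (73, 74); Newton's method refines it to λ ≈ 73.9007. Check (Vieta): the three roots sum to 112, matching tr M = 112.
So the eigenvalues of A^T A are ≈ 1.1484, 36.9509, 73.9007 (all ≥ 0, as they must be for A^T A). The largest is λ_max ≈ 73.9007, hence ||A||_2 = sqrt(λ_max) ≈ 8.5966.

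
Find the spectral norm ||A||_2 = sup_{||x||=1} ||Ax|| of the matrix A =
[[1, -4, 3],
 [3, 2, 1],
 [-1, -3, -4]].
||A||_2 ≈ 5.8587 (= sqrt(largest eigenvalue of A^T A))

||A||_2 = sigma_max(A) = sqrt(lambda_max(A^T A)). Form the symmetric matrix M = A^T A =
[[11, 5, 10],
 [5, 29, 2],
 [10, 2, 26]].
Its characteristic polynomial (trace, sum of principal 2x2 minors, determinant of M give the coefficients) is
  p(λ) = det(λ I - M) = λ^3 - 66λ^2 + 1230λ - 4900.
No integer candidate from the rational root theorem (±divisors of 4900) is a root, so the roots are irrational. The cubic discriminant is Δ = 23608800 > 0, so there are three distinct real roots. p(5) = -275 and p(6) = 320 have opposite signs, so a root lies in (5, 6); Newton's method refines it to λ ≈ 5.4416. p(26) = 40 and p(27) = -121 have opposite signs, so a root lies in (26, 27); Newton's method refines it to λ ≈ 26.2337. p(34) = -72 and p(35) = 175 have opposite signs, so a root lies in (34, 35); Newton's method refines it to λ ≈ 34.3246. Check (Vieta): the three roots sum to 66, matching tr M = 66.
So the eigenvalues of A^T A are ≈ 5.4416, 26.2337, 34.3246 (all ≥ 0, as they must be for A^T A). The largest is λ_max ≈ 34.3246, hence ||A||_2 = sqrt(λ_max) ≈ 5.8587.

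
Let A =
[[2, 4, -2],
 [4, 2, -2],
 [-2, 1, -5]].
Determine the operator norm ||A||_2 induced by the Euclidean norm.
||A||_2 ≈ 7.015 (= sqrt(largest eigenvalue of A^T A))

||A||_2 = sigma_max(A) = sqrt(lambda_max(A^T A)). Form the symmetric matrix M = A^T A =
[[24, 14, -2],
 [14, 21, -17],
 [-2, -17, 33]].
Its characteristic polynomial (trace, sum of principal 2x2 minors, determinant of M give the coefficients) is
  p(λ) = det(λ I - M) = λ^3 - 78λ^2 + 1500λ - 4096.
No integer candidate from the rational root theorem (±divisors of 4096) is a root, so the roots are irrational. The cubic discriminant is Δ = 587131200 > 0, so there are three distinct real roots. p(3) = -271 and p(4) = 720 have opposite signs, so a root lies in (3, 4); Newton's method refines it to λ ≈ 3.2603. p(25) = 279 and p(26) = -248 have opposite signs, so a root lies in (25, 26); Newton's method refines it to λ ≈ 25.5301. p(49) = -225 and p(50) = 904 have opposite signs, so a root lies in (49, 50); Newton's method refines it to λ ≈ 49.2096. Check (Vieta): the three roots sum to 78, matching tr M = 78.
So the eigenvalues of A^T A are ≈ 3.2603, 25.5301, 49.2096 (all ≥ 0, as they must be for A^T A). The largest is λ_max ≈ 49.2096, hence ||A||_2 = sqrt(λ_max) ≈ 7.015.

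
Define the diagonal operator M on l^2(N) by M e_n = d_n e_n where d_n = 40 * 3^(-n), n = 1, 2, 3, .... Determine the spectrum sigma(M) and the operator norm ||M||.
sigma(M) = {40 * 3^(-n) : n ≥ 1} ∪ {0}; ||M|| = 40/3

A bounded diagonal operator on l^2 with diagonal entries d_n has spectrum equal to the closure of {d_n : n ≥ 1}: every d_n is an eigenvalue (with eigenvector e_n), so {d_n} ⊂ sigma(M); the spectrum is closed, so its closure is too; and for lambda not in the closure, (M - lambda I) has bounded inverse (the diagonal entries 1/(d_n - lambda) are bounded). For our sequence d_n = 40 * 3^(-n), n = 1, 2, 3, ...:
  - {d_n} = {40 * 3^(-n) : n ≥ 1}; the only limit point is 0
  - closure = {40 * 3^(-n) : n ≥ 1} ∪ {0}
For the norm: a diagonal operator has ||M|| = sup_n |d_n|. Here d_n = 40 * 3^(-n) is positive and decreasing, so sup_n |d_n| = d_1 = 40/3. So ||M|| = 40/3.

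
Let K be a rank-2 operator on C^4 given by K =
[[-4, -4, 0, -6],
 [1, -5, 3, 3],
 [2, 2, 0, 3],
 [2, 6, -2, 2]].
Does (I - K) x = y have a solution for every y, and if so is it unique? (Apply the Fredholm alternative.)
(I - K) is invertible (det(I - K) = 8 ≠ 0), so for every y in C^4 the equation (I - K) x = y has a unique solution.

K has rank 2 and factors as K = U V^T = u1 v1^T + u2 v2^T with u1 = (2, -2, -1, 0), v1 = (-1, 1, -1, -2), u2 = (2, 1, -1, -2), v2 = (-1, -3, 1, -1) (multiplying out reproduces the displayed K). The nonzero eigenvalues of U V^T coincide with those of the 2 x 2 matrix G = V^T U = [[v1·u1, v1·u2], [v2·u1, v2·u2]] = [[-3, 4], [3, -4]], and by the Sylvester determinant identity det(I_4 - U V^T) = det(I_2 - V^T U) = det([[4, -4], [-3, 5]]) = (4)(5) - (-4)(-3) = 8. (Direct check: I - K =
[[5, 4, 0, 6],
 [-1, 6, -3, -3],
 [-2, -2, 1, -3],
 [-2, -6, 2, -1]]
has determinant 8.) The finite-dimensional Fredholm alternative says: either (I - K) is invertible, or ker(I - K) ≠ {0} and then range(I - K) = ker((I - K)^*)^⊥, with dim ker(I - K) = dim ker((I - K)^*). Since det(I - K) ≠ 0, 1 is not an eigenvalue of K and ker(I - K) = {0}, so we are in the first case: for every y there is a unique x = (I - K)^(-1) y. (Explicitly, by the Woodbury identity, (I - U V^T)^(-1) = I + U (I_2 - G)^(-1) V^T.)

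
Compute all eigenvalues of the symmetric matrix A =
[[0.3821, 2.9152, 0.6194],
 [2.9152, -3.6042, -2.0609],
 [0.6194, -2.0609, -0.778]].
sigma(A) ≈ {-6, 0, 2}

A is real symmetric, so its spectrum consists of real eigenvalues. Expanding the characteristic polynomial of the displayed matrix gives
  det(λ I - A) = p(λ) = λ^3 + (4)λ^2 + (-12)λ + (0).
Solving p(λ) = 0 yields eigenvalues ≈ -6, 0, 2. (A is shown rounded to 4 decimals, so these recover the underlying integer eigenvalues to within that precision.)
Verification: the trace of A = -4 equals the sum of eigenvalues -4, and det(A) ≈ 0.0004 matches the eigenvalue product 0.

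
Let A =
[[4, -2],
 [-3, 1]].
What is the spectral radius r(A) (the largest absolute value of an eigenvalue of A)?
r(A) = (5 + sqrt(33))/2 ≈ 5.3723

The eigenvalues of A are the roots of its characteristic polynomial. With M = A (coefficients from the trace and determinant):
  p(λ) = det(λ I - M) = λ^2 - 5λ - 2.
For λ^2 - 5λ - 2 the discriminant is 33. It is nonnegative but not a perfect square, so the roots are real and irrational: λ = (5 ± sqrt(33))/2 ≈ 5.3723, -0.3723.
Thus the eigenvalues (to 4 decimals) are 5.3723 (modulus 5.3723); -0.3723 (modulus 0.3723). The spectral radius is the largest modulus: r(A) = (5 + sqrt(33))/2 ≈ 5.3723. (Cross-check: r(A) ≤ ||A||_2 ≈ 5.465; equality holds whenever A is normal, though it can also hold for some non-normal A.)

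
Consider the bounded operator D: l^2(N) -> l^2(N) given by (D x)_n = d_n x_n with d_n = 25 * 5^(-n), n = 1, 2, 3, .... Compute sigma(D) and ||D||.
sigma(D) = {25 * 5^(-n) : n ≥ 1} ∪ {0}; ||D|| = 5

A bounded diagonal operator on l^2 with diagonal entries d_n has spectrum equal to the closure of {d_n : n ≥ 1}: every d_n is an eigenvalue (with eigenvector e_n), so {d_n} ⊂ sigma(D); the spectrum is closed, so its closure is too; and for lambda not in the closure, (D - lambda I) has bounded inverse (the diagonal entries 1/(d_n - lambda) are bounded). For our sequence d_n = 25 * 5^(-n), n = 1, 2, 3, ...:
  - {d_n} = {25 * 5^(-n) : n ≥ 1}; the only limit point is 0
  - closure = {25 * 5^(-n) : n ≥ 1} ∪ {0}
For the norm: a diagonal operator has ||D|| = sup_n |d_n|. Here d_n = 25 * 5^(-n) is positive and decreasing, so sup_n |d_n| = d_1 = 25/5 = 5. So ||D|| = 5.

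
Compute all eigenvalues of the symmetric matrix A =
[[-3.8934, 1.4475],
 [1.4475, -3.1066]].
sigma(A) ≈ {-5, -2}

A is real symmetric, so its spectrum consists of real eigenvalues. Expanding the characteristic polynomial of the displayed matrix gives
  det(λ I - A) = p(λ) = λ^2 + (7)λ + (10).
Solving p(λ) = 0 yields eigenvalues ≈ -5, -2. (A is shown rounded to 4 decimals, so these recover the underlying integer eigenvalues to within that precision.)
Verification: the trace of A = -7 equals the sum of eigenvalues -7, and det(A) ≈ 10.0000 matches the eigenvalue product 10.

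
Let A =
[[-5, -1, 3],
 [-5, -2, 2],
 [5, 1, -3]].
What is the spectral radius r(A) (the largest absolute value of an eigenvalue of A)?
r(A) = 9

The eigenvalues of A are the roots of its characteristic polynomial. With M = A (coefficients from the trace, the sum of principal 2x2 minors, and det A):
  p(λ) = det(λ I - M) = λ^3 + 10λ^2 + 9λ.
The constant term is 0, so λ = 0 is a root. Dividing out λ leaves p(λ) = λ(λ^2 + 10λ + 9). For λ^2 + 10λ + 9 the discriminant is 64. It is a perfect square (8^2), so the roots are rational: λ = (-10 ± 8)/2 = -1, -9.
Thus the eigenvalues (to 4 decimals) are -1 (modulus 1); -9 (modulus 9); 0 (modulus 0). The spectral radius is the largest modulus: r(A) = 9. (Cross-check: r(A) ≤ ||A||_2 ≈ 10.0847; equality holds whenever A is normal, though it can also hold for some non-normal A.)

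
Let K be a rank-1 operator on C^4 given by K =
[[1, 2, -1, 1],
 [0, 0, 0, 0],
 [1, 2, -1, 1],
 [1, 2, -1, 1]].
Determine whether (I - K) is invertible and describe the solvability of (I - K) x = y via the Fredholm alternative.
(I - K) is singular (det(I - K) = 0, i.e. 1 ∈ sigma(K)). (I - K) x = y is solvable iff y ⊥ ker((I - K)^*) = span{(1, 2, -1, 1)}, i.e. iff y_1 + 2y_2 - y_3 + y_4 = 0. When solvable, the solutions are x = y + c·(1, 0, 1, 1), c arbitrary (ker(I - K) = span{(1, 0, 1, 1)}, dimension 1).

K has rank 1, so it is an outer product K = u v^T: every row of K is a multiple of one row vector. Reading off the entries, u = (1, 0, 1, 1) and v = (1, 2, -1, 1) (row i of K equals u_i·v^T). A rank-one matrix u v^T satisfies K u = u (v·u) and kills the (3)-dimensional subspace v^⊥, so its characteristic polynomial is lambda^3 (lambda - v·u) with v·u = tr K = 1. Hence the eigenvalues of I - K are 1 (multiplicity 3) and 1 - (1) = 0, so det(I - K) = 0. (Direct check: I - K =
[[0, -2, 1, -1],
 [0, 1, 0, 0],
 [-1, -2, 2, -1],
 [-1, -2, 1, 0]]
has determinant 0.) So 1 is an eigenvalue of K and (I - K) is not invertible. The finite-dimensional Fredholm alternative says: either (I - K) is invertible, or ker(I - K) ≠ {0} and then range(I - K) = ker((I - K)^*)^⊥, with dim ker(I - K) = dim ker((I - K)^*). We are in the second case, so we need both kernels. Kernel of I - K: (I - K) u = u - u (v·u) = u - u = 0, so ker(I - K) = span{u} = span{(1, 0, 1, 1)} (it is exactly 1-dimensional because rank(I - K) = 3). Kernel of the adjoint: K is real, so (I - K)^* = I - K^T = I - v u^T, and (I - v u^T) v = v - v (u·v) = 0; hence ker((I - K)^*) = span{v} = span{(1, 2, -1, 1)}. Therefore (I - K) x = y is solvable iff <y, v> = 0, i.e. iff y_1 + 2y_2 - y_3 + y_4 = 0. When this holds, K y = u (v·y) = 0, so (I - K) y = y and x = y is a particular solution; the full solution set is the line x = y + c·u = y + c·(1, 0, 1, 1), c ∈ C.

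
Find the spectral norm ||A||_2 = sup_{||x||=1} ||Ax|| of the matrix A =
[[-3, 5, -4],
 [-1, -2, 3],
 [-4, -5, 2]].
||A||_2 ≈ 8.9497 (= sqrt(largest eigenvalue of A^T A))

||A||_2 = sigma_max(A) = sqrt(lambda_max(A^T A)). Form the symmetric matrix M = A^T A =
[[26, 7, 1],
 [7, 54, -36],
 [1, -36, 29]].
Its characteristic polynomial (trace, sum of principal 2x2 minors, determinant of M give the coefficients) is
  p(λ) = det(λ I - M) = λ^3 - 109λ^2 + 2378λ - 5041.
No integer candidate from the rational root theorem (±divisors of 5041) is a root, so the roots are irrational. The cubic discriminant is Δ = 10116811129 > 0, so there are three distinct real roots. p(2) = -713 and p(3) = 1139 have opposite signs, so a root lies in (2, 3); Newton's method refines it to λ ≈ 2.3722. p(26) = 679 and p(27) = -613 have opposite signs, so a root lies in (26, 27); Newton's method refines it to λ ≈ 26.5312. p(80) = -401 and p(81) = 3869 have opposite signs, so a root lies in (80, 81); Newton's method refines it to λ ≈ 80.0966. Check (Vieta): the three roots sum to 109, matching tr M = 109.
So the eigenvalues of A^T A are ≈ 2.3722, 26.5312, 80.0966 (all ≥ 0, as they must be for A^T A). The largest is λ_max ≈ 80.0966, hence ||A||_2 = sqrt(λ_max) ≈ 8.9497.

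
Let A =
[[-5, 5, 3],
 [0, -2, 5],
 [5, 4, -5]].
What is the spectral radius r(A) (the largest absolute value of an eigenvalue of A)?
r(A) ≈ 7.8299

The eigenvalues of A are the roots of its characteristic polynomial. With M = A (coefficients from the trace, the sum of principal 2x2 minors, and det A):
  p(λ) = det(λ I - M) = λ^3 + 12λ^2 + 10λ - 205.
No integer candidate from the rational root theorem (±divisors of 205) is a root, so the roots are irrational. The cubic discriminant is Δ = -150115 < 0, so there is one real root and a complex-conjugate pair. p(3) = -40 and p(4) = 91 have opposite signs, so a root lies in (3, 4); Newton's method refines it to λ ≈ 3.3438. Dividing out (λ - (3.3438)) leaves approximately λ^2 + 15.3438λ + 61.3071. For λ^2 + 15.3438λ + 61.3071 the discriminant is -9.7953. It is negative, so the remaining roots are the complex-conjugate pair λ ≈ -7.6719 ± 1.5649i. Their product equals the constant term, so |λ|^2 ≈ 61.3071 and |λ| ≈ 7.8299.
Thus the eigenvalues (to 4 decimals) are 3.3438 (modulus 3.3438); -7.6719 ± 1.5649i (modulus 7.8299). The spectral radius is the largest modulus: r(A) ≈ 7.8299. (Cross-check: r(A) ≤ ||A||_2 ≈ 9.7989; equality holds whenever A is normal, though it can also hold for some non-normal A.)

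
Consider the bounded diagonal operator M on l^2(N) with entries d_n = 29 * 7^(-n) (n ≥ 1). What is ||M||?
||M|| = 29/7 (attained at n = 1)

For M diagonal, ||M|| = sup_n |d_n|. The sequence d_n = 29 * 7^(-n) is positive and strictly decreasing (ratio 7^(-1) < 1), so the supremum is d_1 = 29/7. Hence ||M|| = 29/7.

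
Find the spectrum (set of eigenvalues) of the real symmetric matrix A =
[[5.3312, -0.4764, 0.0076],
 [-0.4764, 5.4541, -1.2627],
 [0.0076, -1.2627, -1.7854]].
sigma(A) ≈ {-2, 5, 6}

A is real symmetric, so its spectrum consists of real eigenvalues. Expanding the characteristic polynomial of the displayed matrix gives
  det(λ I - A) = p(λ) = λ^3 + (-9)λ^2 + (8)λ + (60).
Solving p(λ) = 0 yields eigenvalues ≈ -2, 5, 6. (A is shown rounded to 4 decimals, so these recover the underlying integer eigenvalues to within that precision.)
Verification: the trace of A = 9 equals the sum of eigenvalues 9, and det(A) ≈ -60.0000 matches the eigenvalue product -60.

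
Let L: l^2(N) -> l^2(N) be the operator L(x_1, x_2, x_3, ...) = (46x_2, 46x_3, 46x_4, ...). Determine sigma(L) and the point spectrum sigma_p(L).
sigma(L) = closed disk {z in C : |z| ≤ 46}; sigma_p(L) = open disk {z in C : |z| < 46}

Note L = 46·V where V is the unit left shift (V x)_k = x_{k+1}; so sigma(L) = 46·sigma(V) and ||L|| = 46||V||. ||L x||^2 = 2116sum_{k≥2} |x_k|^2 ≤ 2116||x||^2, with equality on {x : x_1 = 0}, so ||L|| = 46. For any lambda with |lambda| < 46, set r = lambda/46 (|r| < 1); the vector x = (1, r, r^2, ...) is in l^2 and satisfies L x = 46(r, r^2, ...) = lambda x, so lambda is an eigenvalue. On the boundary |lambda| = 46 the geometric series diverges, so no l^2 eigenvector exists, but these lambda lie in the approximate point spectrum. Hence sigma(L) is the closed disk of radius 46 and sigma_p(L) is the open disk.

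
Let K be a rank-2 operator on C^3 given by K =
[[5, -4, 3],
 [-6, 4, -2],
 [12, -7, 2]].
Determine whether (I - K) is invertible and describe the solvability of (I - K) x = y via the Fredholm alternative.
(I - K) is invertible (det(I - K) = -46 ≠ 0), so for every y in C^3 the equation (I - K) x = y has a unique solution.

K has rank 2 and factors as K = U V^T = u1 v1^T + u2 v2^T with u1 = (-3, 2, -2), v1 = (-3, 2, -1), u2 = (2, 0, -3), v2 = (-2, 1, 0) (multiplying out reproduces the displayed K). The nonzero eigenvalues of U V^T coincide with those of the 2 x 2 matrix G = V^T U = [[v1·u1, v1·u2], [v2·u1, v2·u2]] = [[15, -3], [8, -4]], and by the Sylvester determinant identity det(I_3 - U V^T) = det(I_2 - V^T U) = det([[-14, 3], [-8, 5]]) = (-14)(5) - (3)(-8) = -46. (Direct check: I - K =
[[-4, 4, -3],
 [6, -3, 2],
 [-12, 7, -1]]
has determinant -46.) The finite-dimensional Fredholm alternative says: either (I - K) is invertible, or ker(I - K) ≠ {0} and then range(I - K) = ker((I - K)^*)^⊥, with dim ker(I - K) = dim ker((I - K)^*). Since det(I - K) ≠ 0, 1 is not an eigenvalue of K and ker(I - K) = {0}, so we are in the first case: for every y there is a unique x = (I - K)^(-1) y. (Explicitly, by the Woodbury identity, (I - U V^T)^(-1) = I + U (I_2 - G)^(-1) V^T.)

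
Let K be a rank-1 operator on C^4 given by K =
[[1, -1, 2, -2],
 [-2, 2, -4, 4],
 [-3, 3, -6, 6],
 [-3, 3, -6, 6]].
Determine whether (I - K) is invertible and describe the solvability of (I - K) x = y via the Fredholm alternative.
(I - K) is invertible (det(I - K) = -2 ≠ 0), so for every y in C^4 the equation (I - K) x = y has a unique solution.

K has rank 1, so it is an outer product K = u v^T: every row of K is a multiple of one row vector. Reading off the entries, u = (-1, 2, 3, 3) and v = (-1, 1, -2, 2) (row i of K equals u_i·v^T). A rank-one matrix u v^T satisfies K u = u (v·u) and kills the (3)-dimensional subspace v^⊥, so its characteristic polynomial is lambda^3 (lambda - v·u) with v·u = tr K = 3. Hence the eigenvalues of I - K are 1 (multiplicity 3) and 1 - (3) = -2, so det(I - K) = -2. (Direct check: I - K =
[[0, 1, -2, 2],
 [2, -1, 4, -4],
 [3, -3, 7, -6],
 [3, -3, 6, -5]]
has determinant -2.) The finite-dimensional Fredholm alternative says: either (I - K) is invertible, or ker(I - K) ≠ {0} and then range(I - K) = ker((I - K)^*)^⊥, with dim ker(I - K) = dim ker((I - K)^*). Since det(I - K) ≠ 0, 1 is not an eigenvalue of K and ker(I - K) = {0}, so we are in the first case: for every y there is a unique x = (I - K)^(-1) y. Explicitly, by the Sherman–Morrison formula, (I - u v^T)^(-1) = I + u v^T/(1 - v·u), i.e. (I - K)^(-1) = I + K/(-2).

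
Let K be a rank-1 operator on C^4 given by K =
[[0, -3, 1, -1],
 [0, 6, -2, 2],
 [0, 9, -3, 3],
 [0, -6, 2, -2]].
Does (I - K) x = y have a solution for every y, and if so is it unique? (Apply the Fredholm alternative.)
(I - K) is singular (det(I - K) = 0, i.e. 1 ∈ sigma(K)). (I - K) x = y is solvable iff y ⊥ ker((I - K)^*) = span{(0, -3, 1, -1)}, i.e. iff -3y_2 + y_3 - y_4 = 0. When solvable, the solutions are x = y + c·(1, -2, -3, 2), c arbitrary (ker(I - K) = span{(1, -2, -3, 2)}, dimension 1).

K has rank 1, so it is an outer product K = u v^T: every row of K is a multiple of one row vector. Reading off the entries, u = (1, -2, -3, 2) and v = (0, -3, 1, -1) (row i of K equals u_i·v^T). A rank-one matrix u v^T satisfies K u = u (v·u) and kills the (3)-dimensional subspace v^⊥, so its characteristic polynomial is lambda^3 (lambda - v·u) with v·u = tr K = 1. Hence the eigenvalues of I - K are 1 (multiplicity 3) and 1 - (1) = 0, so det(I - K) = 0. (Direct check: I - K =
[[1, 3, -1, 1],
 [0, -5, 2, -2],
 [0, -9, 4, -3],
 [0, 6, -2, 3]]
has determinant 0.) So 1 is an eigenvalue of K and (I - K) is not invertible. The finite-dimensional Fredholm alternative says: either (I - K) is invertible, or ker(I - K) ≠ {0} and then range(I - K) = ker((I - K)^*)^⊥, with dim ker(I - K) = dim ker((I - K)^*). We are in the second case, so we need both kernels. Kernel of I - K: (I - K) u = u - u (v·u) = u - u = 0, so ker(I - K) = span{u} = span{(1, -2, -3, 2)} (it is exactly 1-dimensional because rank(I - K) = 3). Kernel of the adjoint: K is real, so (I - K)^* = I - K^T = I - v u^T, and (I - v u^T) v = v - v (u·v) = 0; hence ker((I - K)^*) = span{v} = span{(0, -3, 1, -1)}. Therefore (I - K) x = y is solvable iff <y, v> = 0, i.e. iff -3y_2 + y_3 - y_4 = 0. When this holds, K y = u (v·y) = 0, so (I - K) y = y and x = y is a particular solution; the full solution set is the line x = y + c·u = y + c·(1, -2, -3, 2), c ∈ C.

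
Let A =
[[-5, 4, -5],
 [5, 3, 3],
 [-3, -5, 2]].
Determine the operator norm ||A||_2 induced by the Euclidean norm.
||A||_2 ≈ 9.2084 (= sqrt(largest eigenvalue of A^T A))

||A||_2 = sigma_max(A) = sqrt(lambda_max(A^T A)). Form the symmetric matrix M = A^T A =
[[59, 10, 34],
 [10, 50, -21],
 [34, -21, 38]].
Its characteristic polynomial (trace, sum of principal 2x2 minors, determinant of M give the coefficients) is
  p(λ) = det(λ I - M) = λ^3 - 147λ^2 + 5395λ - 10201.
No integer candidate from the rational root theorem (±divisors of 10201) is a root, so the roots are irrational. The cubic discriminant is Δ = 14040608576 > 0, so there are three distinct real roots. p(1) = -4952 and p(2) = 9 have opposite signs, so a root lies in (1, 2); Newton's method refines it to λ ≈ 1.9981. p(60) = 299 and p(61) = -1112 have opposite signs, so a root lies in (60, 61); Newton's method refines it to λ ≈ 60.2079. p(84) = -1549 and p(85) = 424 have opposite signs, so a root lies in (84, 85); Newton's method refines it to λ ≈ 84.794. Check (Vieta): the three roots sum to 147, matching tr M = 147.
So the eigenvalues of A^T A are ≈ 1.9981, 60.2079, 84.794 (all ≥ 0, as they must be for A^T A). The largest is λ_max ≈ 84.794, hence ||A||_2 = sqrt(λ_max) ≈ 9.2084.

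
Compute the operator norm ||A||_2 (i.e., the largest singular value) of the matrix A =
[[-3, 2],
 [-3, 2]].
||A||_2 = sqrt(26) ≈ 5.099 (= sqrt(largest eigenvalue of A^T A))

||A||_2 = sigma_max(A) = sqrt(lambda_max(A^T A)). Form the symmetric matrix M = A^T A =
[[18, -12],
 [-12, 8]].
Its characteristic polynomial (trace, determinant of M give the coefficients) is
  p(λ) = det(λ I - M) = λ^2 - 26λ.
For λ^2 - 26λ the discriminant is 676. It is a perfect square (26^2), so the roots are rational: λ = (26 ± 26)/2 = 26, 0.
So the eigenvalues of A^T A are ≈ 0, 26 (all ≥ 0, as they must be for A^T A). The largest is λ_max = 26, hence ||A||_2 = sqrt(λ_max) = sqrt(26) ≈ 5.099.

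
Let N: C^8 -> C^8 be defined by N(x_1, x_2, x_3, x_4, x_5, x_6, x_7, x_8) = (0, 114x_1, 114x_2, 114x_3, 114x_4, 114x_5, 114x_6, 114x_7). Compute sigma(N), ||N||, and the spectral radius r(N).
sigma(N) = {0}; ||N|| = 114; r(N) = 0. (N is nilpotent with N^8 = 0.)

On C^8, N is a strictly lower-triangular matrix with 114 on the subdiagonal and zeros elsewhere, so its characteristic polynomial is lambda^8 and every eigenvalue is 0: sigma(N) = {0}. For the operator norm, N e_i = 114e_{i+1} for i = 1, ..., 7 and N e_8 = 0, so the singular values of N are 114 (with multiplicity 7) and 0; hence ||N|| = 114. The spectral radius r(N) = max|lambda| = 0. Note ||N|| > r(N) — characteristic of non-normal nilpotent operators. Indeed N^8 = 0.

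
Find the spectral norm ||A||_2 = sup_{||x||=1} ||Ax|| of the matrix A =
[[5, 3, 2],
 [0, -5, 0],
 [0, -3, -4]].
||A||_2 ≈ 7.8529 (= sqrt(largest eigenvalue of A^T A))

||A||_2 = sigma_max(A) = sqrt(lambda_max(A^T A)). Form the symmetric matrix M = A^T A =
[[25, 15, 10],
 [15, 43, 18],
 [10, 18, 20]].
Its characteristic polynomial (trace, sum of principal 2x2 minors, determinant of M give the coefficients) is
  p(λ) = det(λ I - M) = λ^3 - 88λ^2 + 1786λ - 10000.
No integer candidate from the rational root theorem (±divisors of 10000) is a root, so the roots are irrational. The cubic discriminant is Δ = 245237600 > 0, so there are three distinct real roots. p(9) = -325 and p(10) = 60 have opposite signs, so a root lies in (9, 10); Newton's method refines it to λ ≈ 9.8216. p(16) = 144 and p(17) = -157 have opposite signs, so a root lies in (16, 17); Newton's method refines it to λ ≈ 16.5104. p(61) = -1521 and p(62) = 788 have opposite signs, so a root lies in (61, 62); Newton's method refines it to λ ≈ 61.668. Check (Vieta): the three roots sum to 88, matching tr M = 88.
So the eigenvalues of A^T A are ≈ 9.8216, 16.5104, 61.668 (all ≥ 0, as they must be for A^T A). The largest is λ_max ≈ 61.668, hence ||A||_2 = sqrt(λ_max) ≈ 7.8529.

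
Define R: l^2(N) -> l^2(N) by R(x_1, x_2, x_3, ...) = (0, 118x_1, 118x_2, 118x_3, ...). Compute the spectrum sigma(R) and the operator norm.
sigma(R) = closed disk {z in C : |z| ≤ 118}; ||R|| = 118

Note R = 118·U where U is the unit right shift (U x)_k = x_{k-1} (with x_0 := 0); so ||R|| = 118||U|| and sigma(R) = 118·sigma(U). ||R x||^2 = sum_{k≥1} |118x_k|^2 = 13924||x||^2, so ||R|| = 118 and sigma(R) ⊂ {|z| ≤ 118}. For any |lambda| < 118, the equation (R - lambda I) x = 0 forces x_1 = 0, then 118x_k = lambda x_{k+1} ⇒ x = 0, so R has no eigenvalues. But (R - lambda I) is not surjective for |lambda| < 118: solving (R - lambda I) x = e_1 would require x_n proportional to (lambda/118)^(-n), which is not in l^2. So every |lambda| < 118 lies in the residual spectrum. The boundary |lambda| = 118 is in the approximate point spectrum (the spectrum is closed). Hence sigma(R) is the closed disk of radius 118.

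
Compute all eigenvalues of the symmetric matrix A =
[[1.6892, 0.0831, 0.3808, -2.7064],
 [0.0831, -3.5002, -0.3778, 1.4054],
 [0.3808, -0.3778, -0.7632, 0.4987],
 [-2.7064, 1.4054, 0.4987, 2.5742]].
sigma(A) ≈ {-4, -1, 0, 5}

A is real symmetric, so its spectrum consists of real eigenvalues. Expanding the characteristic polynomial of the displayed matrix gives
  det(λ I - A) = p(λ) = λ^4 + (0)λ^3 + (-21)λ^2 + (-20)λ + (0).
Solving p(λ) = 0 yields eigenvalues ≈ -4, -1, 0, 5. (A is shown rounded to 4 decimals, so these recover the underlying integer eigenvalues to within that precision.)
Verification: the trace of A = 0 equals the sum of eigenvalues 0, and det(A) ≈ -0.0000 matches the eigenvalue product 0.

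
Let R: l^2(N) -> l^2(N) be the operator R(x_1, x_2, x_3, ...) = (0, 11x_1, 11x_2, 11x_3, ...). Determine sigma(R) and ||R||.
sigma(R) = closed disk {z in C : |z| ≤ 11}; ||R|| = 11

Note R = 11·U where U is the unit right shift (U x)_k = x_{k-1} (with x_0 := 0); so ||R|| = 11||U|| and sigma(R) = 11·sigma(U). ||R x||^2 = sum_{k≥1} |11x_k|^2 = 121||x||^2, so ||R|| = 11 and sigma(R) ⊂ {|z| ≤ 11}. For any |lambda| < 11, the equation (R - lambda I) x = 0 forces x_1 = 0, then 11x_k = lambda x_{k+1} ⇒ x = 0, so R has no eigenvalues. But (R - lambda I) is not surjective for |lambda| < 11: solving (R - lambda I) x = e_1 would require x_n proportional to (lambda/11)^(-n), which is not in l^2. So every |lambda| < 11 lies in the residual spectrum. The boundary |lambda| = 11 is in the approximate point spectrum (the spectrum is closed). Hence sigma(R) is the closed disk of radius 11.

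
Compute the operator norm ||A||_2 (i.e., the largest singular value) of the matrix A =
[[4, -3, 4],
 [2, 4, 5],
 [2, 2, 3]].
||A||_2 ≈ 8.6346 (= sqrt(largest eigenvalue of A^T A))

||A||_2 = sigma_max(A) = sqrt(lambda_max(A^T A)). Form the symmetric matrix M = A^T A =
[[24, 0, 32],
 [0, 29, 14],
 [32, 14, 50]].
Its characteristic polynomial (trace, sum of principal 2x2 minors, determinant of M give the coefficients) is
  p(λ) = det(λ I - M) = λ^3 - 103λ^2 + 2126λ - 400.
No integer candidate from the rational root theorem (±divisors of 400) is a root, so the roots are irrational. The cubic discriminant is Δ = 9338297380 > 0, so there are three distinct real roots. p(0) = -400 and p(1) = 1624 have opposite signs, so a root lies in (0, 1); Newton's method refines it to λ ≈ 0.1899. p(28) = 328 and p(29) = -980 have opposite signs, so a root lies in (28, 29); Newton's method refines it to λ ≈ 28.2533. p(74) = -1880 and p(75) = 1550 have opposite signs, so a root lies in (74, 75); Newton's method refines it to λ ≈ 74.5568. Check (Vieta): the three roots sum to 103, matching tr M = 103.
So the eigenvalues of A^T A are ≈ 0.1899, 28.2533, 74.5568 (all ≥ 0, as they must be for A^T A). The largest is λ_max ≈ 74.5568, hence ||A||_2 = sqrt(λ_max) ≈ 8.6346.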